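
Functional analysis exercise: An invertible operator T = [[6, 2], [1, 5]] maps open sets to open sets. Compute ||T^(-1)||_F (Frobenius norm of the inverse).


det(T) = 6*5 - 2*1 = 28
T^(-1) = (1/28) * [[5, -2], [-1, 6]] = [[0.1786, -0.0714], [-0.0357, 0.2143]]
||T^(-1)||_F^2 = 0.1786^2 + (-0.0714)^2 + (-0.0357)^2 + 0.2143^2 = 0.0842
||T^(-1)||_F = sqrt(0.0842) = 0.2901

0.2901


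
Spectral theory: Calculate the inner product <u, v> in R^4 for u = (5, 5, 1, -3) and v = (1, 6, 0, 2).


Computing the standard inner product <u, v> = sum u_i * v_i
= 5*1 + 5*6 + 1*0 + -3*2
= 5 + 30 + 0 + -6
= 29

29


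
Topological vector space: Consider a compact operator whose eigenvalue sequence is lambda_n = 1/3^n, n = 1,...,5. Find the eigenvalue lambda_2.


The eigenvalue formula gives lambda_2 = 1/3^2
= 1/9
= 0.1111

0.1111


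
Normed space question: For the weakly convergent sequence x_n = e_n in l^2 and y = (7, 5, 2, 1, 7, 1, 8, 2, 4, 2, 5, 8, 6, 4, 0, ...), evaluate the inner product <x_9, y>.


x_9 = e_9 is the standard basis vector with 1 in position 9.
<x_9, y> = y_9 = 4
As n -> infinity, <x_n, y> -> 0, confirming weak convergence of (x_n) to 0.

4


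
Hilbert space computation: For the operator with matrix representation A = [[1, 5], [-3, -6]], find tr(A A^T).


trace(A * A^T) = sum of squares of all entries
= 1^2 + 5^2 + (-3)^2 + (-6)^2
= 1 + 25 + 9 + 36
= 71

71


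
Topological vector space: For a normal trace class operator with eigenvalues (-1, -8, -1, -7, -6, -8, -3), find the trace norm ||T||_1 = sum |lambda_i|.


For a normal operator, singular values equal |eigenvalues|.
Trace norm = sum |lambda_i| = 1 + 8 + 1 + 7 + 6 + 8 + 3
= 34

34


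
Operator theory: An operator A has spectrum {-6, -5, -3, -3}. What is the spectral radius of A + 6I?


Spectrum of A + 6I = {0, 1, 3, 3}
Spectral radius = max |lambda| over the shifted spectrum
= max(0, 1, 3, 3) = 3

3


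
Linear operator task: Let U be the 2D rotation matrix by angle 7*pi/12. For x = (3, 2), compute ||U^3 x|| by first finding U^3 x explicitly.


U is a rotation by theta = 7*pi/12
U^3 = rotation by 3*theta = 21*pi/12
cos(21*pi/12) = 0.7071, sin(21*pi/12) = -0.7071
U^3 x = (0.7071 * 3 - -0.7071 * 2, -0.7071 * 3 + 0.7071 * 2)
= (3.5355, -0.7071)
||U^3 x|| = sqrt(3.5355^2 + (-0.7071)^2) = sqrt(13.0000) = 3.6056

3.6056


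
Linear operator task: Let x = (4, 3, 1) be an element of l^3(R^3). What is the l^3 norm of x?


The l^3 norm = (sum |x_i|^3)^(1/3)
Sum of 3th powers = 64 + 27 + 1 = 92
||x||_3 = (92)^(1/3) = 4.5144

4.5144


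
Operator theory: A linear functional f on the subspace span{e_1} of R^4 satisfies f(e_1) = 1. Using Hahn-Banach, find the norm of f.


The norm of f is given by ||f|| = sup_{||x||=1} |f(x)|.
On span{e_1}, ||e_1|| = 1, so ||f|| = |f(e_1)| / ||e_1||
= |1| / 1 = 1.0000

1.0000


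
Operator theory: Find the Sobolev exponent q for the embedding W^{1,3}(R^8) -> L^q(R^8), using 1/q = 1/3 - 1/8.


Using the Sobolev embedding formula: 1/q = 1/p - k/n
1/q = 1/3 - 1/8 = 5/24
q = 1/(5/24) = 24/5 = 4.8000

4.8000


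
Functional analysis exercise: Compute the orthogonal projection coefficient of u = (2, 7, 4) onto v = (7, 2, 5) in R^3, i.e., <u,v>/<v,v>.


Computing <u,v> = 2*7 + 7*2 + 4*5 = 48
Computing <v,v> = 7^2 + 2^2 + 5^2 = 78
Projection coefficient = 48/78 = 0.6154

0.6154


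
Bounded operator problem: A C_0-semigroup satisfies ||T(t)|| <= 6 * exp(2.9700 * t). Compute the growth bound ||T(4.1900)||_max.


||T(4.1900)|| <= 6 * exp(2.9700 * 4.1900)
= 6 * exp(12.4443)
= 6 * 253799.5345
= 1.5228e+06

1.5228e+06


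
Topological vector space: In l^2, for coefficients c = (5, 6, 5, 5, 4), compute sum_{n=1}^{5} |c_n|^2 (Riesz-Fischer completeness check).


sum |c_n|^2 = 5^2 + 6^2 + 5^2 + 5^2 + 4^2
= 25 + 36 + 25 + 25 + 16
= 127

127


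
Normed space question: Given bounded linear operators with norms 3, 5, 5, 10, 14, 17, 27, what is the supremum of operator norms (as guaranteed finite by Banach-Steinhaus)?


By the Uniform Boundedness Principle, the supremum of norms is finite.
sup_k ||T_k|| = max(3, 5, 5, 10, 14, 17, 27) = 27

27


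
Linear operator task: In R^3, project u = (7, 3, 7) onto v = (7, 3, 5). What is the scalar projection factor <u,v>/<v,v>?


Computing <u,v> = 7*7 + 3*3 + 7*5 = 93
Computing <v,v> = 7^2 + 3^2 + 5^2 = 83
Projection coefficient = 93/83 = 1.1205

1.1205


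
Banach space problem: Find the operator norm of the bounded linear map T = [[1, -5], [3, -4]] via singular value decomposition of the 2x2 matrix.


A^T A = [[10, -17], [-17, 41]]
trace(A^T A) = 51, det(A^T A) = 121
discriminant = 51^2 - 4*121 = 2117
Largest eigenvalue of A^T A = (trace + sqrt(disc))/2 = 48.5054
||T|| = sqrt(48.5054) = 6.9646

6.9646


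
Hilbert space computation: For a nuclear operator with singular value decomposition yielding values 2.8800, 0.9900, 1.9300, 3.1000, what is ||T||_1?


The nuclear norm is the sum of all singular values.
||T||_1 = 2.8800 + 0.9900 + 1.9300 + 3.1000
= 8.9000

8.9000


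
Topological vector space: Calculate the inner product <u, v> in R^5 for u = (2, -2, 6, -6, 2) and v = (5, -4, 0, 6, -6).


Computing the standard inner product <u, v> = sum u_i * v_i
= 2*5 + -2*-4 + 6*0 + -6*6 + 2*-6
= 10 + 8 + 0 + -36 + -12
= -30

-30


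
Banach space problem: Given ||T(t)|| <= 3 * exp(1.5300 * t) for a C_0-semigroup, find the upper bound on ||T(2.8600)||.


||T(2.8600)|| <= 3 * exp(1.5300 * 2.8600)
= 3 * exp(4.3758)
= 3 * 79.5034
= 238.5103

238.5103


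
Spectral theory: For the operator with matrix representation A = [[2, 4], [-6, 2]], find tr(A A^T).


trace(A * A^T) = sum of squares of all entries
= 2^2 + 4^2 + (-6)^2 + 2^2
= 4 + 16 + 36 + 4
= 60

60


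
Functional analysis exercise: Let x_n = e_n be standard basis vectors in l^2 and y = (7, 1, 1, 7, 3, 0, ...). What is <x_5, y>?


x_5 = e_5 is the standard basis vector with 1 in position 5.
<x_5, y> = y_5 = 3
As n -> infinity, <x_n, y> -> 0, confirming weak convergence of (x_n) to 0.

3


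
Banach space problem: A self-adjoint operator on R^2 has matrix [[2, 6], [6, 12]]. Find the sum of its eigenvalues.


For a self-adjoint (symmetric) matrix, the eigenvalues are real.
The sum of eigenvalues equals the trace of the matrix.
trace = 2 + 12 = 14

14


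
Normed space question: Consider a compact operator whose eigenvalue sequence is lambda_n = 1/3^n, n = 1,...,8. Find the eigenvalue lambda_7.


The eigenvalue formula gives lambda_7 = 1/3^7
= 1/2187
= 4.5725e-04

4.5725e-04


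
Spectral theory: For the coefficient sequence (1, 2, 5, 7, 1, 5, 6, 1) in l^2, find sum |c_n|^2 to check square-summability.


sum |c_n|^2 = 1^2 + 2^2 + 5^2 + 7^2 + 1^2 + 5^2 + 6^2 + 1^2
= 1 + 4 + 25 + 49 + 1 + 25 + 36 + 1
= 142

142


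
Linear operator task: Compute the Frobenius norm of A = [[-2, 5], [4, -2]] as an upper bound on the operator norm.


||A||_F^2 = sum a_ij^2
= (-2)^2 + 5^2 + 4^2 + (-2)^2
= 4 + 25 + 16 + 4 = 49
||A||_F = sqrt(49) = 7.0000

7.0000


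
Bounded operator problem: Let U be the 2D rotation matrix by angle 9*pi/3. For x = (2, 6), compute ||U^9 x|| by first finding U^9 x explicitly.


U is a rotation by theta = 9*pi/3
U^9 = rotation by 9*theta = 81*pi/3 = 3*pi/3 (mod 2*pi)
cos(3*pi/3) = -1.0000, sin(3*pi/3) = 0.0000
U^9 x = (-1.0000 * 2 - 0.0000 * 6, 0.0000 * 2 + -1.0000 * 6)
= (-2.0000, -6.0000)
||U^9 x|| = sqrt((-2.0000)^2 + (-6.0000)^2) = sqrt(40.0000) = 6.3246

6.3246


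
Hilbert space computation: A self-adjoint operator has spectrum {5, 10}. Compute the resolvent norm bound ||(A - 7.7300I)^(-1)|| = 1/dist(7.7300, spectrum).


dist(7.7300, {5, 10}) = min(|7.7300 - 5|, |7.7300 - 10|)
= min(2.7300, 2.2700) = 2.2700
Resolvent bound = 1/2.2700 = 0.4405

0.4405


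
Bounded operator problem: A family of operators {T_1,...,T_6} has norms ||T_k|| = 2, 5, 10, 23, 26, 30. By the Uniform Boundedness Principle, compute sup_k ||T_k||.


By the Uniform Boundedness Principle, the supremum of norms is finite.
sup_k ||T_k|| = max(2, 5, 10, 23, 26, 30) = 30

30


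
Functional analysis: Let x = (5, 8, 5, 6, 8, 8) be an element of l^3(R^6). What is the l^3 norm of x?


The l^3 norm = (sum |x_i|^3)^(1/3)
Sum of 3th powers = 125 + 512 + 125 + 216 + 512 + 512 = 2002
||x||_3 = (2002)^(1/3) = 12.6034

12.6034


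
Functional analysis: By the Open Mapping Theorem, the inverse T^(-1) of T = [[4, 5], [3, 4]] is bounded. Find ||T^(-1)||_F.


det(T) = 4*4 - 5*3 = 1
T^(-1) = (1/1) * [[4, -5], [-3, 4]] = [[4.0000, -5.0000], [-3.0000, 4.0000]]
||T^(-1)||_F^2 = 4.0000^2 + (-5.0000)^2 + (-3.0000)^2 + 4.0000^2 = 66.0000
||T^(-1)||_F = sqrt(66.0000) = 8.1240

8.1240


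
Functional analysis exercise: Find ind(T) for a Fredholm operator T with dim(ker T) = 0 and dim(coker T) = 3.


The Fredholm index is defined as ind(T) = dim(ker T) - dim(coker T)
= 0 - 3
= -3

-3


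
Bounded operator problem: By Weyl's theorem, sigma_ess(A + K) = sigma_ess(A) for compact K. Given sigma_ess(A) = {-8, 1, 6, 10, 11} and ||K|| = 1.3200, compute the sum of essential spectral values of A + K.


By Weyl's theorem, the essential spectrum is invariant under compact perturbations.
sigma_ess(A + K) = sigma_ess(A) = {-8, 1, 6, 10, 11}
Sum = -8 + 1 + 6 + 10 + 11 = 20

20


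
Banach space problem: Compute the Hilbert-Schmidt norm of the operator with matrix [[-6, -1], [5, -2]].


The Hilbert-Schmidt norm is sqrt(sum of squares of all entries).
Sum of squares = (-6)^2 + (-1)^2 + 5^2 + (-2)^2
= 36 + 1 + 25 + 4 = 66
||T||_HS = sqrt(66) = 8.1240

8.1240


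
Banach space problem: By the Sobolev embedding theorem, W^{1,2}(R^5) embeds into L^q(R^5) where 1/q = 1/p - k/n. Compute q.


Using the Sobolev embedding formula: 1/q = 1/p - k/n
1/q = 1/2 - 1/5 = 3/10
q = 1/(3/10) = 10/3 = 3.3333

3.3333


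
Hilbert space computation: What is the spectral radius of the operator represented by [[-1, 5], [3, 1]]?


For a 2x2 matrix, eigenvalues satisfy lambda^2 - (trace)*lambda + det = 0
trace = -1 + 1 = 0
det = -1*1 - 5*3 = -16
discriminant = 0^2 - 4*(-16) = 64
spectral radius = max |eigenvalue| = 4.0000

4.0000


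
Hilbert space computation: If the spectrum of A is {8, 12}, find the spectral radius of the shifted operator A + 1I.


Spectrum of A + 1I = {9, 13}
Spectral radius = max |lambda| over the shifted spectrum
= max(9, 13) = 13

13


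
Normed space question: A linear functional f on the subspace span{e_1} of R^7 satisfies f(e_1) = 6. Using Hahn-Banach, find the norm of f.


The norm of f is given by ||f|| = sup_{||x||=1} |f(x)|.
On span{e_1}, ||e_1|| = 1, so ||f|| = |f(e_1)| / ||e_1||
= |6| / 1 = 6.0000

6.0000


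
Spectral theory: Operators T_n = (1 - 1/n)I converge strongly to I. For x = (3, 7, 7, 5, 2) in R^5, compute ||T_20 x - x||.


T_20 x - x = (1 - 1/20)x - x = -x/20
||x|| = sqrt(136) = 11.6619
||T_20 x - x|| = ||x||/20 = 11.6619/20 = 0.5831

0.5831


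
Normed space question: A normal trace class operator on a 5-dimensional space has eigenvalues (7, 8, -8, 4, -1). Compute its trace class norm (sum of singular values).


For a normal operator, singular values equal |eigenvalues|.
Trace norm = sum |lambda_i| = 7 + 8 + 8 + 4 + 1
= 28

28


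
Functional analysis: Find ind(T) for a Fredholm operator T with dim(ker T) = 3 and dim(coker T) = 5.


The Fredholm index is defined as ind(T) = dim(ker T) - dim(coker T)
= 3 - 5
= -2

-2


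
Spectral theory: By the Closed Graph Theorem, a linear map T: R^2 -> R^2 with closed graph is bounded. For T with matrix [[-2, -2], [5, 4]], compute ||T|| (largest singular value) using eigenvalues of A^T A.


A^T A = [[29, 24], [24, 20]]
trace(A^T A) = 49, det(A^T A) = 4
discriminant = 49^2 - 4*4 = 2385
Largest eigenvalue of A^T A = (trace + sqrt(disc))/2 = 48.9182
||T|| = sqrt(48.9182) = 6.9942

6.9942


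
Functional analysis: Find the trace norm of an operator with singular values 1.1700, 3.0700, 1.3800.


The nuclear norm is the sum of all singular values.
||T||_1 = 1.1700 + 3.0700 + 1.3800
= 5.6200

5.6200


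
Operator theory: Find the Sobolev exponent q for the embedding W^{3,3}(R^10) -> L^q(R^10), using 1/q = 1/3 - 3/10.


Using the Sobolev embedding formula: 1/q = 1/p - k/n
1/q = 1/3 - 3/10 = 1/30
q = 1/(1/30) = 30

30.0000


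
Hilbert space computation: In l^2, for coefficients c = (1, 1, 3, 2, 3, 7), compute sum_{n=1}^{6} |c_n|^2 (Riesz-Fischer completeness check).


sum |c_n|^2 = 1^2 + 1^2 + 3^2 + 2^2 + 3^2 + 7^2
= 1 + 1 + 9 + 4 + 9 + 49
= 73

73


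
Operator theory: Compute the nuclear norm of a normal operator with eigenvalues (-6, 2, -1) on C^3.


For a normal operator, singular values equal |eigenvalues|.
Trace norm = sum |lambda_i| = 6 + 2 + 1
= 9

9


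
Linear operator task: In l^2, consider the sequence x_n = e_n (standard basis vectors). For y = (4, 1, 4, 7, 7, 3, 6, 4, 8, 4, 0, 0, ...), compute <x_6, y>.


x_6 = e_6 is the standard basis vector with 1 in position 6.
<x_6, y> = y_6 = 3
As n -> infinity, <x_n, y> -> 0, confirming weak convergence of (x_n) to 0.

3


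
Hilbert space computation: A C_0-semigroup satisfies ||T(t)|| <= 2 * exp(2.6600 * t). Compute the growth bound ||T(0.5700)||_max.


||T(0.5700)|| <= 2 * exp(2.6600 * 0.5700)
= 2 * exp(1.5162)
= 2 * 4.5549
= 9.1098

9.1098


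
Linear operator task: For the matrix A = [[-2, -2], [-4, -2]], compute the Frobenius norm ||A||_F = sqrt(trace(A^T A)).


||A||_F^2 = sum a_ij^2
= (-2)^2 + (-2)^2 + (-4)^2 + (-2)^2
= 4 + 4 + 16 + 4 = 28
||A||_F = sqrt(28) = 5.2915

5.2915


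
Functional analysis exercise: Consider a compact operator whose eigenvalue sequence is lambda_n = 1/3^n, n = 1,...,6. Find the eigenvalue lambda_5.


The eigenvalue formula gives lambda_5 = 1/3^5
= 1/243
= 0.0041

0.0041


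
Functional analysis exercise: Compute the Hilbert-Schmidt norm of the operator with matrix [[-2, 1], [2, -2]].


The Hilbert-Schmidt norm is sqrt(sum of squares of all entries).
Sum of squares = (-2)^2 + 1^2 + 2^2 + (-2)^2
= 4 + 1 + 4 + 4 = 13
||T||_HS = sqrt(13) = 3.6056

3.6056


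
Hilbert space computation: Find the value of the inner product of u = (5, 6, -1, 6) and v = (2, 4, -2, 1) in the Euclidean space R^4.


Computing the standard inner product <u, v> = sum u_i * v_i
= 5*2 + 6*4 + -1*-2 + 6*1
= 10 + 24 + 2 + 6
= 42

42


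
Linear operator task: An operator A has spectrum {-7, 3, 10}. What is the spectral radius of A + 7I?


Spectrum of A + 7I = {0, 10, 17}
Spectral radius = max |lambda| over the shifted spectrum
= max(0, 10, 17) = 17

17


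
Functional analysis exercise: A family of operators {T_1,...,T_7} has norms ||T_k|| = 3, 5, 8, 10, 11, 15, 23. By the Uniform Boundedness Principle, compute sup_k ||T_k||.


By the Uniform Boundedness Principle, the supremum of norms is finite.
sup_k ||T_k|| = max(3, 5, 8, 10, 11, 15, 23) = 23

23


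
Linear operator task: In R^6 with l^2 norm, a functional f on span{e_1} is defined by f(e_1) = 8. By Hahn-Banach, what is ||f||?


The norm of f is given by ||f|| = sup_{||x||=1} |f(x)|.
On span{e_1}, ||e_1|| = 1, so ||f|| = |f(e_1)| / ||e_1||
= |8| / 1 = 8.0000

8.0000


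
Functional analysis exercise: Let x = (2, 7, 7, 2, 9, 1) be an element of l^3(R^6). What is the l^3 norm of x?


The l^3 norm = (sum |x_i|^3)^(1/3)
Sum of 3th powers = 8 + 343 + 343 + 8 + 729 + 1 = 1432
||x||_3 = (1432)^(1/3) = 11.2715

11.2715


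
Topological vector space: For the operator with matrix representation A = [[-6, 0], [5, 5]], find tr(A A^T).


trace(A * A^T) = sum of squares of all entries
= (-6)^2 + 0^2 + 5^2 + 5^2
= 36 + 0 + 25 + 25
= 86

86


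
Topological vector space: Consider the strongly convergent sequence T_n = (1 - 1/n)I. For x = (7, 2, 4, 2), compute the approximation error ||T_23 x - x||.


T_23 x - x = (1 - 1/23)x - x = -x/23
||x|| = sqrt(73) = 8.5440
||T_23 x - x|| = ||x||/23 = 8.5440/23 = 0.3715

0.3715


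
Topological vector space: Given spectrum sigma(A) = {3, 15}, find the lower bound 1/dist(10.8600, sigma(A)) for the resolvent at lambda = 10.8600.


dist(10.8600, {3, 15}) = min(|10.8600 - 3|, |10.8600 - 15|)
= min(7.8600, 4.1400) = 4.1400
Resolvent bound = 1/4.1400 = 0.2415

0.2415


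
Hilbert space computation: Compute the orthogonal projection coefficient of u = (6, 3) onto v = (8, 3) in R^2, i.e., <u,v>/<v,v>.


Computing <u,v> = 6*8 + 3*3 = 57
Computing <v,v> = 8^2 + 3^2 = 73
Projection coefficient = 57/73 = 0.7808

0.7808


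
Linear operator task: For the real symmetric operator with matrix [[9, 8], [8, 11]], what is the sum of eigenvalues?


For a self-adjoint (symmetric) matrix, the eigenvalues are real.
The sum of eigenvalues equals the trace of the matrix.
trace = 9 + 11 = 20

20


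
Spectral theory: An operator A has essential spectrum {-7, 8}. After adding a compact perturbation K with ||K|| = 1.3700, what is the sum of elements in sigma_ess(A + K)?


By Weyl's theorem, the essential spectrum is invariant under compact perturbations.
sigma_ess(A + K) = sigma_ess(A) = {-7, 8}
Sum = -7 + 8 = 1

1


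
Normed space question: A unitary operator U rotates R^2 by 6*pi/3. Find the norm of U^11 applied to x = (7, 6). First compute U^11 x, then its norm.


U is a rotation by theta = 6*pi/3
U^11 = rotation by 11*theta = 66*pi/3 = 0*pi/3 (mod 2*pi)
cos(0*pi/3) = 1.0000, sin(0*pi/3) = 0.0000
U^11 x = (1.0000 * 7 - 0.0000 * 6, 0.0000 * 7 + 1.0000 * 6)
= (7.0000, 6.0000)
||U^11 x|| = sqrt(7.0000^2 + 6.0000^2) = sqrt(85.0000) = 9.2195

9.2195


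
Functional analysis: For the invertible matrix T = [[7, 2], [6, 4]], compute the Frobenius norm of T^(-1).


det(T) = 7*4 - 2*6 = 16
T^(-1) = (1/16) * [[4, -2], [-6, 7]] = [[0.2500, -0.1250], [-0.3750, 0.4375]]
||T^(-1)||_F^2 = 0.2500^2 + (-0.1250)^2 + (-0.3750)^2 + 0.4375^2 = 0.4102
||T^(-1)||_F = sqrt(0.4102) = 0.6404

0.6404


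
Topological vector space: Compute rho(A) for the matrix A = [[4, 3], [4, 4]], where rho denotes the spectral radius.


For a 2x2 matrix, eigenvalues satisfy lambda^2 - (trace)*lambda + det = 0
trace = 4 + 4 = 8
det = 4*4 - 3*4 = 4
discriminant = 8^2 - 4*(4) = 48
spectral radius = max |eigenvalue| = 7.4641

7.4641


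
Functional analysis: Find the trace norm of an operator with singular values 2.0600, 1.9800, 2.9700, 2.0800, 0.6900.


The nuclear norm is the sum of all singular values.
||T||_1 = 2.0600 + 1.9800 + 2.9700 + 2.0800 + 0.6900
= 9.7800

9.7800


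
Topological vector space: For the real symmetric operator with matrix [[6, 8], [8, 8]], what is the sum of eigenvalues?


For a self-adjoint (symmetric) matrix, the eigenvalues are real.
The sum of eigenvalues equals the trace of the matrix.
trace = 6 + 8 = 14

14


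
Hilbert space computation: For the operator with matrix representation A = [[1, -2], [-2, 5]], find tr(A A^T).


trace(A * A^T) = sum of squares of all entries
= 1^2 + (-2)^2 + (-2)^2 + 5^2
= 1 + 4 + 4 + 25
= 34

34


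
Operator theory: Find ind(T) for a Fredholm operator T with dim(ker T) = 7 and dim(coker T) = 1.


The Fredholm index is defined as ind(T) = dim(ker T) - dim(coker T)
= 7 - 1
= 6

6


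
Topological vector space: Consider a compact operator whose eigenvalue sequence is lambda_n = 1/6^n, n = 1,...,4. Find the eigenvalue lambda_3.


The eigenvalue formula gives lambda_3 = 1/6^3
= 1/216
= 0.0046

0.0046


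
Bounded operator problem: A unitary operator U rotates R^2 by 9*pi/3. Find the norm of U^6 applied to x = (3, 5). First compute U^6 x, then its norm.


U is a rotation by theta = 9*pi/3
U^6 = rotation by 6*theta = 54*pi/3 = 0*pi/3 (mod 2*pi)
cos(0*pi/3) = 1.0000, sin(0*pi/3) = 0.0000
U^6 x = (1.0000 * 3 - 0.0000 * 5, 0.0000 * 3 + 1.0000 * 5)
= (3.0000, 5.0000)
||U^6 x|| = sqrt(3.0000^2 + 5.0000^2) = sqrt(34.0000) = 5.8310

5.8310


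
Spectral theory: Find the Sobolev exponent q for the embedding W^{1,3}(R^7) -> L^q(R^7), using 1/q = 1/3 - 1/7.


Using the Sobolev embedding formula: 1/q = 1/p - k/n
1/q = 1/3 - 1/7 = 4/21
q = 1/(4/21) = 21/4 = 5.2500

5.2500


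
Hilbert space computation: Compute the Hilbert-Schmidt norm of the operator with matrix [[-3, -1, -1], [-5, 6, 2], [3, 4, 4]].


The Hilbert-Schmidt norm is sqrt(sum of squares of all entries).
Sum of squares = (-3)^2 + (-1)^2 + (-1)^2 + (-5)^2 + 6^2 + 2^2 + 3^2 + 4^2 + 4^2
= 9 + 1 + 1 + 25 + 36 + 4 + 9 + 16 + 16 = 117
||T||_HS = sqrt(117) = 10.8167

10.8167


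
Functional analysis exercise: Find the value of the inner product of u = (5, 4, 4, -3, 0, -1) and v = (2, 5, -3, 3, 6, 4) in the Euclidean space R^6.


Computing the standard inner product <u, v> = sum u_i * v_i
= 5*2 + 4*5 + 4*-3 + -3*3 + 0*6 + -1*4
= 10 + 20 + -12 + -9 + 0 + -4
= 5

5


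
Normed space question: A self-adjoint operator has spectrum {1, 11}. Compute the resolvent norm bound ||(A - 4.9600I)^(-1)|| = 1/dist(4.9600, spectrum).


dist(4.9600, {1, 11}) = min(|4.9600 - 1|, |4.9600 - 11|)
= min(3.9600, 6.0400) = 3.9600
Resolvent bound = 1/3.9600 = 0.2525

0.2525


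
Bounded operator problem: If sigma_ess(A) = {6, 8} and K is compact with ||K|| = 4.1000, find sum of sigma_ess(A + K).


By Weyl's theorem, the essential spectrum is invariant under compact perturbations.
sigma_ess(A + K) = sigma_ess(A) = {6, 8}
Sum = 6 + 8 = 14

14


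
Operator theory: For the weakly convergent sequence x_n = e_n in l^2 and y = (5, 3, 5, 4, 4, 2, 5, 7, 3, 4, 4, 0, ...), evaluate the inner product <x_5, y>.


x_5 = e_5 is the standard basis vector with 1 in position 5.
<x_5, y> = y_5 = 4
As n -> infinity, <x_n, y> -> 0, confirming weak convergence of (x_n) to 0.

4


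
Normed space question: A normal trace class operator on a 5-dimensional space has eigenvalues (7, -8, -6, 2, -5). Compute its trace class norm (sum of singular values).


For a normal operator, singular values equal |eigenvalues|.
Trace norm = sum |lambda_i| = 7 + 8 + 6 + 2 + 5
= 28

28


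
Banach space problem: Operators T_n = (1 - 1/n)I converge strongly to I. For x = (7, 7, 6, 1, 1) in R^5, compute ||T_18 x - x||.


T_18 x - x = (1 - 1/18)x - x = -x/18
||x|| = sqrt(136) = 11.6619
||T_18 x - x|| = ||x||/18 = 11.6619/18 = 0.6479

0.6479


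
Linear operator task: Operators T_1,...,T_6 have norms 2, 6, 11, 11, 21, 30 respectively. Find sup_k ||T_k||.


By the Uniform Boundedness Principle, the supremum of norms is finite.
sup_k ||T_k|| = max(2, 6, 11, 11, 21, 30) = 30

30


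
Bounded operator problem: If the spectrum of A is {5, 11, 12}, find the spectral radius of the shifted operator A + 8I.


Spectrum of A + 8I = {13, 19, 20}
Spectral radius = max |lambda| over the shifted spectrum
= max(13, 19, 20) = 20

20


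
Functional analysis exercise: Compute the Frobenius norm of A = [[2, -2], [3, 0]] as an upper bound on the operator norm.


||A||_F^2 = sum a_ij^2
= 2^2 + (-2)^2 + 3^2 + 0^2
= 4 + 4 + 9 + 0 = 17
||A||_F = sqrt(17) = 4.1231

4.1231


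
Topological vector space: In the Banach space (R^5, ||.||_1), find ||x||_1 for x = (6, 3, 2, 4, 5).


The l^1 norm equals the sum of absolute values of all components.
||x||_1 = 6 + 3 + 2 + 4 + 5
= 20

20.0000


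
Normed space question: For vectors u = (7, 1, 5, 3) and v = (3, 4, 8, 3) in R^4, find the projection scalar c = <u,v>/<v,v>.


Computing <u,v> = 7*3 + 1*4 + 5*8 + 3*3 = 74
Computing <v,v> = 3^2 + 4^2 + 8^2 + 3^2 = 98
Projection coefficient = 74/98 = 0.7551

0.7551


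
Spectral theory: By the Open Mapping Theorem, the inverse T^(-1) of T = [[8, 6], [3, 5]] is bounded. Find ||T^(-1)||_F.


det(T) = 8*5 - 6*3 = 22
T^(-1) = (1/22) * [[5, -6], [-3, 8]] = [[0.2273, -0.2727], [-0.1364, 0.3636]]
||T^(-1)||_F^2 = 0.2273^2 + (-0.2727)^2 + (-0.1364)^2 + 0.3636^2 = 0.2769
||T^(-1)||_F = sqrt(0.2769) = 0.5262

0.5262


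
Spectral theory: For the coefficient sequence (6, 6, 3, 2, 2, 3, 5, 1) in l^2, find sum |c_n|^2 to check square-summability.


sum |c_n|^2 = 6^2 + 6^2 + 3^2 + 2^2 + 2^2 + 3^2 + 5^2 + 1^2
= 36 + 36 + 9 + 4 + 4 + 9 + 25 + 1
= 124

124


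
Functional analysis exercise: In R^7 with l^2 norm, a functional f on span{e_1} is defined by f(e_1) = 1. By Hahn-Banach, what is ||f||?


The norm of f is given by ||f|| = sup_{||x||=1} |f(x)|.
On span{e_1}, ||e_1|| = 1, so ||f|| = |f(e_1)| / ||e_1||
= |1| / 1 = 1.0000

1.0000


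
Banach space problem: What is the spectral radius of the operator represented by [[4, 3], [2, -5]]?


For a 2x2 matrix, eigenvalues satisfy lambda^2 - (trace)*lambda + det = 0
trace = 4 + -5 = -1
det = 4*-5 - 3*2 = -26
discriminant = (-1)^2 - 4*(-26) = 105
spectral radius = max |eigenvalue| = 5.6235

5.6235


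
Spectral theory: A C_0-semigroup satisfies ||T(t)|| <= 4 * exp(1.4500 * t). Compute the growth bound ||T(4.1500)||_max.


||T(4.1500)|| <= 4 * exp(1.4500 * 4.1500)
= 4 * exp(6.0175)
= 4 * 410.5509
= 1642.2037

1642.2037


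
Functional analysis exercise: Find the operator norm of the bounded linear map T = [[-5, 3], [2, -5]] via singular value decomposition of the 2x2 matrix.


A^T A = [[29, -25], [-25, 34]]
trace(A^T A) = 63, det(A^T A) = 361
discriminant = 63^2 - 4*361 = 2525
Largest eigenvalue of A^T A = (trace + sqrt(disc))/2 = 56.6247
||T|| = sqrt(56.6247) = 7.5249

7.5249


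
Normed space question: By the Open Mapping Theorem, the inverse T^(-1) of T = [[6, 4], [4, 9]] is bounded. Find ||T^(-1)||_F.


det(T) = 6*9 - 4*4 = 38
T^(-1) = (1/38) * [[9, -4], [-4, 6]] = [[0.2368, -0.1053], [-0.1053, 0.1579]]
||T^(-1)||_F^2 = 0.2368^2 + (-0.1053)^2 + (-0.1053)^2 + 0.1579^2 = 0.1032
||T^(-1)||_F = sqrt(0.1032) = 0.3212

0.3212


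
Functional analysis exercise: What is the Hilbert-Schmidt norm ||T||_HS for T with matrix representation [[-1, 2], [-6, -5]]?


The Hilbert-Schmidt norm is sqrt(sum of squares of all entries).
Sum of squares = (-1)^2 + 2^2 + (-6)^2 + (-5)^2
= 1 + 4 + 36 + 25 = 66
||T||_HS = sqrt(66) = 8.1240

8.1240


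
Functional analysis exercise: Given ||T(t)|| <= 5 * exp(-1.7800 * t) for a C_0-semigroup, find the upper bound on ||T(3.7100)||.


||T(3.7100)|| <= 5 * exp(-1.7800 * 3.7100)
= 5 * exp(-6.6038)
= 5 * 0.0014
= 0.0068

0.0068


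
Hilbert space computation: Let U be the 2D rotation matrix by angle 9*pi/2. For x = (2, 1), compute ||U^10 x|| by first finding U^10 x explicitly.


U is a rotation by theta = 9*pi/2
U^10 = rotation by 10*theta = 90*pi/2 = 2*pi/2 (mod 2*pi)
cos(2*pi/2) = -1.0000, sin(2*pi/2) = 0.0000
U^10 x = (-1.0000 * 2 - 0.0000 * 1, 0.0000 * 2 + -1.0000 * 1)
= (-2.0000, -1.0000)
||U^10 x|| = sqrt((-2.0000)^2 + (-1.0000)^2) = sqrt(5.0000) = 2.2361

2.2361


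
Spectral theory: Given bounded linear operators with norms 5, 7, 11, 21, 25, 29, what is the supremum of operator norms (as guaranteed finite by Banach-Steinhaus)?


By the Uniform Boundedness Principle, the supremum of norms is finite.
sup_k ||T_k|| = max(5, 7, 11, 21, 25, 29) = 29

29


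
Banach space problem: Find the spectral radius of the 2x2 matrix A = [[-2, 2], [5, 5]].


For a 2x2 matrix, eigenvalues satisfy lambda^2 - (trace)*lambda + det = 0
trace = -2 + 5 = 3
det = -2*5 - 2*5 = -20
discriminant = 3^2 - 4*(-20) = 89
spectral radius = max |eigenvalue| = 6.2170

6.2170


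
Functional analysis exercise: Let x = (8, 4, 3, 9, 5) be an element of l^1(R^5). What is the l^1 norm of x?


The l^1 norm equals the sum of absolute values of all components.
||x||_1 = 8 + 4 + 3 + 9 + 5
= 29

29.0000


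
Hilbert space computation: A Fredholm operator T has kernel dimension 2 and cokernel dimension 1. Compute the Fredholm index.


The Fredholm index is defined as ind(T) = dim(ker T) - dim(coker T)
= 2 - 1
= 1

1


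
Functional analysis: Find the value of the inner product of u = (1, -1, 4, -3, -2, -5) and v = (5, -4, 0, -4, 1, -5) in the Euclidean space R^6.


Computing the standard inner product <u, v> = sum u_i * v_i
= 1*5 + -1*-4 + 4*0 + -3*-4 + -2*1 + -5*-5
= 5 + 4 + 0 + 12 + -2 + 25
= 44

44


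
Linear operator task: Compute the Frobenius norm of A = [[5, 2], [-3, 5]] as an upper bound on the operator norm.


||A||_F^2 = sum a_ij^2
= 5^2 + 2^2 + (-3)^2 + 5^2
= 25 + 4 + 9 + 25 = 63
||A||_F = sqrt(63) = 7.9373

7.9373


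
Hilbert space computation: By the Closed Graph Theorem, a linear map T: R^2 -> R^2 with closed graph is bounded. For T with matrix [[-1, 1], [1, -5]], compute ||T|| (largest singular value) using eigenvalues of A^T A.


A^T A = [[2, -6], [-6, 26]]
trace(A^T A) = 28, det(A^T A) = 16
discriminant = 28^2 - 4*16 = 720
Largest eigenvalue of A^T A = (trace + sqrt(disc))/2 = 27.4164
||T|| = sqrt(27.4164) = 5.2361

5.2361


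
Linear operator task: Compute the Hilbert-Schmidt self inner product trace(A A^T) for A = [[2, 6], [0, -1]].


trace(A * A^T) = sum of squares of all entries
= 2^2 + 6^2 + 0^2 + (-1)^2
= 4 + 36 + 0 + 1
= 41

41


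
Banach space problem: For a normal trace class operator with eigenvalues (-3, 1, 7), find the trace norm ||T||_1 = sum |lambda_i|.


For a normal operator, singular values equal |eigenvalues|.
Trace norm = sum |lambda_i| = 3 + 1 + 7
= 11

11


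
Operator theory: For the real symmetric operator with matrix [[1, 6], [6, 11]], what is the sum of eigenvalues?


For a self-adjoint (symmetric) matrix, the eigenvalues are real.
The sum of eigenvalues equals the trace of the matrix.
trace = 1 + 11 = 12

12


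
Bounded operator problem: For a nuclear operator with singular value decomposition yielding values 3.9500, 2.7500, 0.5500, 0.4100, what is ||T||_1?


The nuclear norm is the sum of all singular values.
||T||_1 = 3.9500 + 2.7500 + 0.5500 + 0.4100
= 7.6600

7.6600


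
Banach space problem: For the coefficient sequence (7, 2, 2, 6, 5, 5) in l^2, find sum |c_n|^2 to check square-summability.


sum |c_n|^2 = 7^2 + 2^2 + 2^2 + 6^2 + 5^2 + 5^2
= 49 + 4 + 4 + 36 + 25 + 25
= 143

143


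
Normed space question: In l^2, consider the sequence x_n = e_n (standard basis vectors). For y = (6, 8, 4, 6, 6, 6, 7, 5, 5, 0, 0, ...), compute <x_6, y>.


x_6 = e_6 is the standard basis vector with 1 in position 6.
<x_6, y> = y_6 = 6
As n -> infinity, <x_n, y> -> 0, confirming weak convergence of (x_n) to 0.

6


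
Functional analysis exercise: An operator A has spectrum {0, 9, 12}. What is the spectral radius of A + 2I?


Spectrum of A + 2I = {2, 11, 14}
Spectral radius = max |lambda| over the shifted spectrum
= max(2, 11, 14) = 14

14


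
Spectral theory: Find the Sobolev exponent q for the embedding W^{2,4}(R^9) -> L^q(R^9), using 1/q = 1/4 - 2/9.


Using the Sobolev embedding formula: 1/q = 1/p - k/n
1/q = 1/4 - 2/9 = 1/36
q = 1/(1/36) = 36

36.0000


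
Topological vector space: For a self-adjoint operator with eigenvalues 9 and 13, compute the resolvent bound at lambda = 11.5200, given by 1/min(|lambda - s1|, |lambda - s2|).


dist(11.5200, {9, 13}) = min(|11.5200 - 9|, |11.5200 - 13|)
= min(2.5200, 1.4800) = 1.4800
Resolvent bound = 1/1.4800 = 0.6757

0.6757


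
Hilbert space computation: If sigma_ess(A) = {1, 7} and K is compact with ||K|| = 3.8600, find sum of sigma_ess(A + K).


By Weyl's theorem, the essential spectrum is invariant under compact perturbations.
sigma_ess(A + K) = sigma_ess(A) = {1, 7}
Sum = 1 + 7 = 8

8


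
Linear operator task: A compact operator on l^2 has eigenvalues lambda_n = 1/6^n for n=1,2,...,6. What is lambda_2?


The eigenvalue formula gives lambda_2 = 1/6^2
= 1/36
= 0.0278

0.0278


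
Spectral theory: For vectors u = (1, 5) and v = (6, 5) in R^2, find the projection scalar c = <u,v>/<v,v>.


Computing <u,v> = 1*6 + 5*5 = 31
Computing <v,v> = 6^2 + 5^2 = 61
Projection coefficient = 31/61 = 0.5082

0.5082


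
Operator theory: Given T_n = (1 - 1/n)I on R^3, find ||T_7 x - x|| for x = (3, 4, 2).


T_7 x - x = (1 - 1/7)x - x = -x/7
||x|| = sqrt(29) = 5.3852
||T_7 x - x|| = ||x||/7 = 5.3852/7 = 0.7693

0.7693


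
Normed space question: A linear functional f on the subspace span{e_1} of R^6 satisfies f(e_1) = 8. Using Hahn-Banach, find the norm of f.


The norm of f is given by ||f|| = sup_{||x||=1} |f(x)|.
On span{e_1}, ||e_1|| = 1, so ||f|| = |f(e_1)| / ||e_1||
= |8| / 1 = 8.0000

8.0000


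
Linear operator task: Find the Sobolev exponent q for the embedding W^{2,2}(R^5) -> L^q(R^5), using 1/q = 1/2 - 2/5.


Using the Sobolev embedding formula: 1/q = 1/p - k/n
1/q = 1/2 - 2/5 = 1/10
q = 1/(1/10) = 10

10.0000


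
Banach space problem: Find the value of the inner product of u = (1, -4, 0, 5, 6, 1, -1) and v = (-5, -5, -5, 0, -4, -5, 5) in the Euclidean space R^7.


Computing the standard inner product <u, v> = sum u_i * v_i
= 1*-5 + -4*-5 + 0*-5 + 5*0 + 6*-4 + 1*-5 + -1*5
= -5 + 20 + 0 + 0 + -24 + -5 + -5
= -19

-19


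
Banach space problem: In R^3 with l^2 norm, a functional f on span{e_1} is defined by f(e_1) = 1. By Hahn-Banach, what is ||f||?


The norm of f is given by ||f|| = sup_{||x||=1} |f(x)|.
On span{e_1}, ||e_1|| = 1, so ||f|| = |f(e_1)| / ||e_1||
= |1| / 1 = 1.0000

1.0000


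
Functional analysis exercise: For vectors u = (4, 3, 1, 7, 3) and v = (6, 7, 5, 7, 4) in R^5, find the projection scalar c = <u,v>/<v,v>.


Computing <u,v> = 4*6 + 3*7 + 1*5 + 7*7 + 3*4 = 111
Computing <v,v> = 6^2 + 7^2 + 5^2 + 7^2 + 4^2 = 175
Projection coefficient = 111/175 = 0.6343

0.6343


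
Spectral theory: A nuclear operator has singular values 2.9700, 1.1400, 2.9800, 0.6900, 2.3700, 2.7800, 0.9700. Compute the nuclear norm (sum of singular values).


The nuclear norm is the sum of all singular values.
||T||_1 = 2.9700 + 1.1400 + 2.9800 + 0.6900 + 2.3700 + 2.7800 + 0.9700
= 13.9000

13.9000


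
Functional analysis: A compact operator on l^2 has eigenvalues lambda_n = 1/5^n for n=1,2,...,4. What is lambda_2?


The eigenvalue formula gives lambda_2 = 1/5^2
= 1/25
= 0.0400

0.0400


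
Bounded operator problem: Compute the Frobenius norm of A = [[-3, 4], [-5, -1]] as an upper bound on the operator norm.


||A||_F^2 = sum a_ij^2
= (-3)^2 + 4^2 + (-5)^2 + (-1)^2
= 9 + 16 + 25 + 1 = 51
||A||_F = sqrt(51) = 7.1414

7.1414


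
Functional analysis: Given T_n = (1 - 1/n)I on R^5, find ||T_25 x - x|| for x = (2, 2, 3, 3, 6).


T_25 x - x = (1 - 1/25)x - x = -x/25
||x|| = sqrt(62) = 7.8740
||T_25 x - x|| = ||x||/25 = 7.8740/25 = 0.3150

0.3150


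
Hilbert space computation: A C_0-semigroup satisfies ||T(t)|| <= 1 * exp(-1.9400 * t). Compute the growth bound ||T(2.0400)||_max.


||T(2.0400)|| <= 1 * exp(-1.9400 * 2.0400)
= 1 * exp(-3.9576)
= 1 * 0.0191
= 0.0191

0.0191


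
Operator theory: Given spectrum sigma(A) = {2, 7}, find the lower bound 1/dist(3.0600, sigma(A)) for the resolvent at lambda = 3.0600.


dist(3.0600, {2, 7}) = min(|3.0600 - 2|, |3.0600 - 7|)
= min(1.0600, 3.9400) = 1.0600
Resolvent bound = 1/1.0600 = 0.9434

0.9434


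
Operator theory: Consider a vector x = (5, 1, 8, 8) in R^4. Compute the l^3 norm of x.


The l^3 norm = (sum |x_i|^3)^(1/3)
Sum of 3th powers = 125 + 1 + 512 + 512 = 1150
||x||_3 = (1150)^(1/3) = 10.4769

10.4769


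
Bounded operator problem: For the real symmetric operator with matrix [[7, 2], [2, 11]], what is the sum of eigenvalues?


For a self-adjoint (symmetric) matrix, the eigenvalues are real.
The sum of eigenvalues equals the trace of the matrix.
trace = 7 + 11 = 18

18


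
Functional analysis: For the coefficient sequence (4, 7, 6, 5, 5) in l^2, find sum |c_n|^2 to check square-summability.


sum |c_n|^2 = 4^2 + 7^2 + 6^2 + 5^2 + 5^2
= 16 + 49 + 36 + 25 + 25
= 151

151


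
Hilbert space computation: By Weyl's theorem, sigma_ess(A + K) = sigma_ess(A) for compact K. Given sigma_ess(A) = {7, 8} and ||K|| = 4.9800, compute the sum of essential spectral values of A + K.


By Weyl's theorem, the essential spectrum is invariant under compact perturbations.
sigma_ess(A + K) = sigma_ess(A) = {7, 8}
Sum = 7 + 8 = 15

15


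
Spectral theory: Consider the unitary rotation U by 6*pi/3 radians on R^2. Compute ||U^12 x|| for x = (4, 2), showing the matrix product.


U is a rotation by theta = 6*pi/3
U^12 = rotation by 12*theta = 72*pi/3 = 0*pi/3 (mod 2*pi)
cos(0*pi/3) = 1.0000, sin(0*pi/3) = 0.0000
U^12 x = (1.0000 * 4 - 0.0000 * 2, 0.0000 * 4 + 1.0000 * 2)
= (4.0000, 2.0000)
||U^12 x|| = sqrt(4.0000^2 + 2.0000^2) = sqrt(20.0000) = 4.4721

4.4721


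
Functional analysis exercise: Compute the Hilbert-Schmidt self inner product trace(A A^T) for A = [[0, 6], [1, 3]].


trace(A * A^T) = sum of squares of all entries
= 0^2 + 6^2 + 1^2 + 3^2
= 0 + 36 + 1 + 9
= 46

46


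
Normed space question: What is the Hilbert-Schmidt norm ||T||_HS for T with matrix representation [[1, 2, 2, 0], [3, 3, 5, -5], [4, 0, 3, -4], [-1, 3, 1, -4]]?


The Hilbert-Schmidt norm is sqrt(sum of squares of all entries).
Sum of squares = 1^2 + 2^2 + 2^2 + 0^2 + 3^2 + 3^2 + 5^2 + (-5)^2 + 4^2 + 0^2 + 3^2 + (-4)^2 + (-1)^2 + 3^2 + 1^2 + (-4)^2
= 1 + 4 + 4 + 0 + 9 + 9 + 25 + 25 + 16 + 0 + 9 + 16 + 1 + 9 + 1 + 16 = 145
||T||_HS = sqrt(145) = 12.0416

12.0416


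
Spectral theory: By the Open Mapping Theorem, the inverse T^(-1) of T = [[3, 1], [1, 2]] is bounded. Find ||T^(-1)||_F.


det(T) = 3*2 - 1*1 = 5
T^(-1) = (1/5) * [[2, -1], [-1, 3]] = [[0.4000, -0.2000], [-0.2000, 0.6000]]
||T^(-1)||_F^2 = 0.4000^2 + (-0.2000)^2 + (-0.2000)^2 + 0.6000^2 = 0.6000
||T^(-1)||_F = sqrt(0.6000) = 0.7746

0.7746


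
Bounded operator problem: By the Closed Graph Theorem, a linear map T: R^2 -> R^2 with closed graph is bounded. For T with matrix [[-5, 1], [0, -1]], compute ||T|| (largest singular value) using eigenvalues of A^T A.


A^T A = [[25, -5], [-5, 2]]
trace(A^T A) = 27, det(A^T A) = 25
discriminant = 27^2 - 4*25 = 629
Largest eigenvalue of A^T A = (trace + sqrt(disc))/2 = 26.0399
||T|| = sqrt(26.0399) = 5.1029

5.1029


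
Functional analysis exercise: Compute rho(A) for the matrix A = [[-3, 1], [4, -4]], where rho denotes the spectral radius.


For a 2x2 matrix, eigenvalues satisfy lambda^2 - (trace)*lambda + det = 0
trace = -3 + -4 = -7
det = -3*-4 - 1*4 = 8
discriminant = (-7)^2 - 4*(8) = 17
spectral radius = max |eigenvalue| = 5.5616

5.5616


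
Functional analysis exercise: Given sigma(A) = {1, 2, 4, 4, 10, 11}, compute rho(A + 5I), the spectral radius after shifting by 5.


Spectrum of A + 5I = {6, 7, 9, 9, 15, 16}
Spectral radius = max |lambda| over the shifted spectrum
= max(6, 7, 9, 9, 15, 16) = 16

16


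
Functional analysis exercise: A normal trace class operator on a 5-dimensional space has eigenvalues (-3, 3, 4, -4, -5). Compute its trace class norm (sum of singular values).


For a normal operator, singular values equal |eigenvalues|.
Trace norm = sum |lambda_i| = 3 + 3 + 4 + 4 + 5
= 19

19


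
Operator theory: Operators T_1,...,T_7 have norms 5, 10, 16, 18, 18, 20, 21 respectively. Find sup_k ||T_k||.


By the Uniform Boundedness Principle, the supremum of norms is finite.
sup_k ||T_k|| = max(5, 10, 16, 18, 18, 20, 21) = 21

21


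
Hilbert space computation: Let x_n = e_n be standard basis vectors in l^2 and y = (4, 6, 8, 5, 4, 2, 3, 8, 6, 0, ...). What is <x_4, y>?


x_4 = e_4 is the standard basis vector with 1 in position 4.
<x_4, y> = y_4 = 5
As n -> infinity, <x_n, y> -> 0, confirming weak convergence of (x_n) to 0.

5


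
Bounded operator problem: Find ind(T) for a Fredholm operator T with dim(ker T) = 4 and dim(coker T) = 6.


The Fredholm index is defined as ind(T) = dim(ker T) - dim(coker T)
= 4 - 6
= -2

-2


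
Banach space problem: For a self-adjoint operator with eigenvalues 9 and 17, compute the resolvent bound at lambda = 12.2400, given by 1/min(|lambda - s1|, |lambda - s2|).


dist(12.2400, {9, 17}) = min(|12.2400 - 9|, |12.2400 - 17|)
= min(3.2400, 4.7600) = 3.2400
Resolvent bound = 1/3.2400 = 0.3086

0.3086


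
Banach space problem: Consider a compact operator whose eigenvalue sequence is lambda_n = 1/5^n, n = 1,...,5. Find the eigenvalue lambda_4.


The eigenvalue formula gives lambda_4 = 1/5^4
= 1/625
= 0.0016

0.0016
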